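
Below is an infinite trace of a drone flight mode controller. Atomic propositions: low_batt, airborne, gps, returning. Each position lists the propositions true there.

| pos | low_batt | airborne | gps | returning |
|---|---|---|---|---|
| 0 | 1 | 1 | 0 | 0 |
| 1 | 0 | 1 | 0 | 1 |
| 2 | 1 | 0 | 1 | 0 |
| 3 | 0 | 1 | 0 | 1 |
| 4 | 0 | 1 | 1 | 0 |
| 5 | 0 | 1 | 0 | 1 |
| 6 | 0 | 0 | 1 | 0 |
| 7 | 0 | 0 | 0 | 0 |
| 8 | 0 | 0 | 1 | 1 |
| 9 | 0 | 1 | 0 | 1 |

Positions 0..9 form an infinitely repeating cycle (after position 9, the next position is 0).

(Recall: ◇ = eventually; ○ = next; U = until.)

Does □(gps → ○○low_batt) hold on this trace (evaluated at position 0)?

gps → ○○low_batt must hold at every position from 0 onward. It fails at position 2, so □(gps → ○○low_batt) is false.
Positions where gps holds: 2, 4, 6, 8.
Check ○○low_batt at each: 2→fails, 4→fails, 6→fails, 8→ok.

Violated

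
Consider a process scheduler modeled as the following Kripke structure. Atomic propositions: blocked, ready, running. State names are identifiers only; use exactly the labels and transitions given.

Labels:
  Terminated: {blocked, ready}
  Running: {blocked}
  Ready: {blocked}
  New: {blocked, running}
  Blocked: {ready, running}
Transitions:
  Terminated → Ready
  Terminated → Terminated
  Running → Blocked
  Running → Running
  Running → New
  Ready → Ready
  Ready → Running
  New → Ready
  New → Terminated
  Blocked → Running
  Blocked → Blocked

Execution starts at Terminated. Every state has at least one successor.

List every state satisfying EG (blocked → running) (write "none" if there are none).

{Blocked}

States satisfying blocked → running: {New, Blocked}.
States satisfying EG (blocked → running): {Blocked}.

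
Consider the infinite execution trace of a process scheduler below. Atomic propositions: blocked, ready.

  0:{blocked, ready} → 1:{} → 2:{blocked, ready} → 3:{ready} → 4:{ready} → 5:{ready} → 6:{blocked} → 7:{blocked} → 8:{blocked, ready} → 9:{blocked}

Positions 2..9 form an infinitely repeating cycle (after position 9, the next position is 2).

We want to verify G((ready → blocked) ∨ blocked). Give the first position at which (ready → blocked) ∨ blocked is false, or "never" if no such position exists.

Check (ready → blocked) ∨ blocked at each position in order: 0 ✓, 1 ✓, 2 ✓.
At position 3 the labels are {ready}, so (ready → blocked) ∨ blocked is false there. This is the first violation.

3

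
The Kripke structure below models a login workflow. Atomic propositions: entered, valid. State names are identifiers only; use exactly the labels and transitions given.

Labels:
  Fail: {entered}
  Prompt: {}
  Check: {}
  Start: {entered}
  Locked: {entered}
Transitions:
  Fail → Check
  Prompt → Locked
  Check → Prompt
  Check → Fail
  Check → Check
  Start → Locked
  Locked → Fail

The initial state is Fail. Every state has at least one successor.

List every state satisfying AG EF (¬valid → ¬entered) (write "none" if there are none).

{Fail, Prompt, Check, Start, Locked}

States satisfying EF (¬valid → ¬entered): {Fail, Prompt, Check, Start, Locked}.
States satisfying AG EF (¬valid → ¬entered): {Fail, Prompt, Check, Start, Locked}.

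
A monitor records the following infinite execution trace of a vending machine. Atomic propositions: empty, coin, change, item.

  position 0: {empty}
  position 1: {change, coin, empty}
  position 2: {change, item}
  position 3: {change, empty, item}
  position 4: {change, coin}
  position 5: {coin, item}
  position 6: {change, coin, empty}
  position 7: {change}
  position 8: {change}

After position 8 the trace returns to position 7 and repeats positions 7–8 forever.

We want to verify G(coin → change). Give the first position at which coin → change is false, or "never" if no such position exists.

5

Check coin → change at each position in order: 0 ✓, 1 ✓, 2 ✓, 3 ✓, 4 ✓.
At position 5 the labels are {coin, item}, so coin → change is false there. This is the first violation.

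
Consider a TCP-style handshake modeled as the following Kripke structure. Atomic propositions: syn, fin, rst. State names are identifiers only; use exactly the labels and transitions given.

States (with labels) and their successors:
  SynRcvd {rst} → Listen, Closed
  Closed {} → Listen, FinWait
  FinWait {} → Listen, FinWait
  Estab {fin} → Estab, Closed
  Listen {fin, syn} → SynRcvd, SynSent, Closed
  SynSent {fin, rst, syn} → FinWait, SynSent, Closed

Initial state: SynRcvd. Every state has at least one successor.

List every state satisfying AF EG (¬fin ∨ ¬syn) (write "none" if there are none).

States satisfying EG (¬fin ∨ ¬syn): {SynRcvd, Closed, FinWait, Estab}.
States satisfying AF EG (¬fin ∨ ¬syn): {SynRcvd, Closed, FinWait, Estab}.

{SynRcvd, Closed, FinWait, Estab}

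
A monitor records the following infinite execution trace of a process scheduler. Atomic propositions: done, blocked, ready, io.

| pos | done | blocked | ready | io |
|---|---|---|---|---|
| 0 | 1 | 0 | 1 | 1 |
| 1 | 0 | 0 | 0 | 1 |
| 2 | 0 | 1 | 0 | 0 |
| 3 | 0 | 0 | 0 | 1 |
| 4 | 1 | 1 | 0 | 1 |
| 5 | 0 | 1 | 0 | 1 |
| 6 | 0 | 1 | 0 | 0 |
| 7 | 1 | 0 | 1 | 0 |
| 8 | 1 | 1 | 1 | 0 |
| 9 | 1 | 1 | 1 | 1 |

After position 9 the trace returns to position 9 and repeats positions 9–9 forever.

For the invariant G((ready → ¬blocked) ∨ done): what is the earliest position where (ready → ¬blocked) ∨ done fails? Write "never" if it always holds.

never

(ready → ¬blocked) ∨ done holds at every position 0..9, and those are all the positions the trace ever visits, so the invariant G((ready → ¬blocked) ∨ done) is never violated.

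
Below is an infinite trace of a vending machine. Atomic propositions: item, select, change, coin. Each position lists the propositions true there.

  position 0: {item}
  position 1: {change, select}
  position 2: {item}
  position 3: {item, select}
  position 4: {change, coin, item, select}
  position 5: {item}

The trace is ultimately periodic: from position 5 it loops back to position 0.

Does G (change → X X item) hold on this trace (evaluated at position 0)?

Yes

change → X X item holds at every position 0..5, and those are all positions ever visited, so G (change → X X item) holds.
Positions where change holds: 1, 4.
Check X X item at each: 1→ok, 4→ok.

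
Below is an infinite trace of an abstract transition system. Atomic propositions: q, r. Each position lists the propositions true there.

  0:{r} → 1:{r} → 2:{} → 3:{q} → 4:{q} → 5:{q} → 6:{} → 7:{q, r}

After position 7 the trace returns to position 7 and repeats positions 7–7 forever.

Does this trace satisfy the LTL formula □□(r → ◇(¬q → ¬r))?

□(r → ◇(¬q → ¬r)) holds at every position 0..7, and those are all positions ever visited, so □□(r → ◇(¬q → ¬r)) holds.

Satisfied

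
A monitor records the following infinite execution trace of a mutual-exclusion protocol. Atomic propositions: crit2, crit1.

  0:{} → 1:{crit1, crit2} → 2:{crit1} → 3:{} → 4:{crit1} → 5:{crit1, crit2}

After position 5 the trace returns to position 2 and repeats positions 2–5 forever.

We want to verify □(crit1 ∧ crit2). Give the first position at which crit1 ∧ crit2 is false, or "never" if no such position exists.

0

At position 0 the labels are {}, so crit1 ∧ crit2 is false there. This is the first violation.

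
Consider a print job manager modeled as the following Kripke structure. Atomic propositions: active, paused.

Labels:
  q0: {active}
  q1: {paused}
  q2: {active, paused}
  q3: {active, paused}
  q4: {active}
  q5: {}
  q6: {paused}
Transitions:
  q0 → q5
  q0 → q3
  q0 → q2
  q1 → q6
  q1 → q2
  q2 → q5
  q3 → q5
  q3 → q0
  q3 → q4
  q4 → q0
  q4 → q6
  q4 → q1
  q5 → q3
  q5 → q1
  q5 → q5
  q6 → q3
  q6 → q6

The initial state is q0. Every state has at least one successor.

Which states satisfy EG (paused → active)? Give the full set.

States satisfying paused → active: {q0, q2, q3, q4, q5}.
States satisfying EG (paused → active): {q0, q2, q3, q4, q5}.

{q0, q2, q3, q4, q5}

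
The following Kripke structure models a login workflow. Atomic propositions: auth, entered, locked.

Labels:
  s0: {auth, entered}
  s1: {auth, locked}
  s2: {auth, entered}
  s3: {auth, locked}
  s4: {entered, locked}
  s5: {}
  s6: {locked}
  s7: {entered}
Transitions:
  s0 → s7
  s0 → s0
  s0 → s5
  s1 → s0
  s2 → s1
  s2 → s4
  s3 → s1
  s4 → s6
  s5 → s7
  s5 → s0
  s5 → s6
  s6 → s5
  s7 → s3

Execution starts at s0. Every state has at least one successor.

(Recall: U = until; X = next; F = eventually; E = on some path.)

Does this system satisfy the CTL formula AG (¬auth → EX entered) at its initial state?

Does not hold

States satisfying ¬auth → EX entered: {s0, s1, s2, s3, s5}.
States satisfying AG (¬auth → EX entered): ∅.
s6 is reachable from s0 and violates ¬auth → EX entered, so AG fails at s0.
s0 ∉ Sat(AG (¬auth → EX entered)).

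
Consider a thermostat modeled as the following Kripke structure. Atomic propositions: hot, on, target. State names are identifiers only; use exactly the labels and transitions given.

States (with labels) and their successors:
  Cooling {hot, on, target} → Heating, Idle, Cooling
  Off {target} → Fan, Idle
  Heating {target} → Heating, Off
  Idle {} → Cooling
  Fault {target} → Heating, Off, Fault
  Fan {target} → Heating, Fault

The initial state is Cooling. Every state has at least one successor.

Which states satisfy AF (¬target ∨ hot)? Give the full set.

{Cooling, Idle}

States satisfying ¬target ∨ hot: {Cooling, Idle}.
States satisfying AF (¬target ∨ hot): {Cooling, Idle}.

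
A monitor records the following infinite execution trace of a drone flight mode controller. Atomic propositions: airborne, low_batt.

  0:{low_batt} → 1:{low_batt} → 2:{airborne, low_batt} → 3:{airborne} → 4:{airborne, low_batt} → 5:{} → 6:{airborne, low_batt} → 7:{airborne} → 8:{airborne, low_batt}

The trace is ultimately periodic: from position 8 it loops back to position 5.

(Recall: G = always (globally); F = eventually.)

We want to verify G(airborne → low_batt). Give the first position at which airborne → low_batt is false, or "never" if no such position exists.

Check airborne → low_batt at each position in order: 0 ✓, 1 ✓, 2 ✓.
At position 3 the labels are {airborne}, so airborne → low_batt is false there. This is the first violation.

3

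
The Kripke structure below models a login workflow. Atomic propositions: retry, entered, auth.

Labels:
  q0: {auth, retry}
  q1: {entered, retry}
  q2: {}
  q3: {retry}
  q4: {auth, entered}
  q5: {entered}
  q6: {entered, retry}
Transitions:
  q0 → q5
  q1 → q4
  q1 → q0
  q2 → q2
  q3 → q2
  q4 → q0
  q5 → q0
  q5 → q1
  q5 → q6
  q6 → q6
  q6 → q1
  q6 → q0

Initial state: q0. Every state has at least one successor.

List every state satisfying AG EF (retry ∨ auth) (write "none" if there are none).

{q0, q1, q4, q5, q6}

States satisfying EF (retry ∨ auth): {q0, q1, q3, q4, q5, q6}.
States satisfying AG EF (retry ∨ auth): {q0, q1, q4, q5, q6}.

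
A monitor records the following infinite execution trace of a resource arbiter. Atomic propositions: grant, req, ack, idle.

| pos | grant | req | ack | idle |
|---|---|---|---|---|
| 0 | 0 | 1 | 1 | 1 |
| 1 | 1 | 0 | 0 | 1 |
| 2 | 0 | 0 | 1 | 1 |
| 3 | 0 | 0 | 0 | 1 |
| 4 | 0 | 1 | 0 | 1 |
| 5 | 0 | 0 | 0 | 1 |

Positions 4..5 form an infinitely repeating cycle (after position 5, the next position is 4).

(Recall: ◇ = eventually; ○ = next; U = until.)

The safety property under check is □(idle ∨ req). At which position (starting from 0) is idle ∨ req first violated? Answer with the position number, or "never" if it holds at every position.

idle ∨ req holds at every position 0..5, and those are all the positions the trace ever visits, so the invariant □(idle ∨ req) is never violated.

never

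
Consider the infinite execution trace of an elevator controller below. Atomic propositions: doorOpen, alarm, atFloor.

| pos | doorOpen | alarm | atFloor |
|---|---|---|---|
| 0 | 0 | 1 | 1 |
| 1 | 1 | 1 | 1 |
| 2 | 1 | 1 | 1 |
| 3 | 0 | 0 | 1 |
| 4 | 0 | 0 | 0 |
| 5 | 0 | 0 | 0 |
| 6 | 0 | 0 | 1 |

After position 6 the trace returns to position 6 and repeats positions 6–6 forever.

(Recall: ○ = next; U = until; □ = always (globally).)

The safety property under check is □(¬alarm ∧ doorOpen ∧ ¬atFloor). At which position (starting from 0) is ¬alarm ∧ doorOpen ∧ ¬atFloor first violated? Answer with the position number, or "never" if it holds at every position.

0

At position 0 the labels are {alarm, atFloor}, so ¬alarm ∧ doorOpen ∧ ¬atFloor is false there. This is the first violation.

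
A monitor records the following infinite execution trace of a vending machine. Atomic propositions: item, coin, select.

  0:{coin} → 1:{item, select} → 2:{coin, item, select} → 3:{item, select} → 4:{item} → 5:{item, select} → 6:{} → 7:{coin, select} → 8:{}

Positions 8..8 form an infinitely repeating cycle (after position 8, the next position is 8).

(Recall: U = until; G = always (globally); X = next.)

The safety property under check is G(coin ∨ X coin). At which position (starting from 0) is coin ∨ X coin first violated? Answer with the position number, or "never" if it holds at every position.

3

Check coin ∨ X coin at each position in order: 0 ✓, 1 ✓, 2 ✓.
At position 3 the labels are {item, select} and the next position 4 has {item}, so coin ∨ X coin is false there. This is the first violation.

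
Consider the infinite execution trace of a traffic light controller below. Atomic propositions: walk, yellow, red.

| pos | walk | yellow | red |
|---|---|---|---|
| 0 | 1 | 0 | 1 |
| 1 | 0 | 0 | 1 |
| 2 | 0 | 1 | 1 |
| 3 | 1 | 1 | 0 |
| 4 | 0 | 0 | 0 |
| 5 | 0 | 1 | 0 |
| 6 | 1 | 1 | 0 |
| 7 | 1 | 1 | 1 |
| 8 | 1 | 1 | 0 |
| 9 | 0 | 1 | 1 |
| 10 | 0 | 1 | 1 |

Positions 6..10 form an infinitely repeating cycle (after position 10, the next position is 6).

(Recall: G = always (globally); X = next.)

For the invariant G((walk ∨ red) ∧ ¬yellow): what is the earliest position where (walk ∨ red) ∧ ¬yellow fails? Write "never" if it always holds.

2

Check (walk ∨ red) ∧ ¬yellow at each position in order: 0 ✓, 1 ✓.
At position 2 the labels are {red, yellow}, so (walk ∨ red) ∧ ¬yellow is false there. This is the first violation.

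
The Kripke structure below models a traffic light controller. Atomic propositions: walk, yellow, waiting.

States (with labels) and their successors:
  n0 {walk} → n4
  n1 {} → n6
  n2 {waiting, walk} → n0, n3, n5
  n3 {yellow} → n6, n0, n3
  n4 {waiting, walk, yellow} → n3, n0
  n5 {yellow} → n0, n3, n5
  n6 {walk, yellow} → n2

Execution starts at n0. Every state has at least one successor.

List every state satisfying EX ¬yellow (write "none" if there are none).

{n2, n3, n4, n5, n6}

States satisfying ¬yellow: {n0, n1, n2}.
States satisfying EX ¬yellow: {n2, n3, n4, n5, n6}.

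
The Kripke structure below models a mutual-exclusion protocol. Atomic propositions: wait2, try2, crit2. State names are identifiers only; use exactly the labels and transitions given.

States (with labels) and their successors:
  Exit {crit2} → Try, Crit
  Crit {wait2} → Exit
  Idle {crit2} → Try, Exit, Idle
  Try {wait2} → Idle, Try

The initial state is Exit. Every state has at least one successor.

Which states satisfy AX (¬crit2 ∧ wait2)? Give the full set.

States satisfying ¬crit2 ∧ wait2: {Crit, Try}.
States satisfying AX (¬crit2 ∧ wait2): {Exit}.

{Exit}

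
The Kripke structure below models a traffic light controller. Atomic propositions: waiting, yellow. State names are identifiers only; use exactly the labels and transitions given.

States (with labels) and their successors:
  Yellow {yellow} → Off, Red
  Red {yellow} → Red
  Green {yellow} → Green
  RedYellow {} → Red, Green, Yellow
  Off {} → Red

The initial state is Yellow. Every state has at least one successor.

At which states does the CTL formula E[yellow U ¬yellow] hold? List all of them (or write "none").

States satisfying yellow: {Yellow, Red, Green}.
States satisfying ¬yellow: {RedYellow, Off}.
States satisfying E[yellow U ¬yellow]: {Yellow, RedYellow, Off}.

{Yellow, RedYellow, Off}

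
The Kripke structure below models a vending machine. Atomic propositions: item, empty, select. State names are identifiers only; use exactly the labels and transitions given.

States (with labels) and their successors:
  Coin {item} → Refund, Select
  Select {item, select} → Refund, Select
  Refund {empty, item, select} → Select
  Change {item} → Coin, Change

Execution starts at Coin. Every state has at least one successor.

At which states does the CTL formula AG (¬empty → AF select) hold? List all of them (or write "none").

States satisfying ¬empty → AF select: {Coin, Select, Refund}.
States satisfying AG (¬empty → AF select): {Coin, Select, Refund}.

{Coin, Select, Refund}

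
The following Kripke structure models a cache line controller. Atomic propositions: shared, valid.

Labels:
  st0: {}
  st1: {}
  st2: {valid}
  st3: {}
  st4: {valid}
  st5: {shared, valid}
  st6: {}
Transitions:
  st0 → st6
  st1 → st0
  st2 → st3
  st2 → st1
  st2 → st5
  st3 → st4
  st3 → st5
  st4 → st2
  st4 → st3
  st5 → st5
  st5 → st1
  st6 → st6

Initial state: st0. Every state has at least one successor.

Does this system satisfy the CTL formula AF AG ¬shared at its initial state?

Satisfied

States satisfying AG ¬shared: {st0, st1, st6}.
States satisfying AF AG ¬shared: {st0, st1, st6}.
st0 ∈ Sat(AF AG ¬shared).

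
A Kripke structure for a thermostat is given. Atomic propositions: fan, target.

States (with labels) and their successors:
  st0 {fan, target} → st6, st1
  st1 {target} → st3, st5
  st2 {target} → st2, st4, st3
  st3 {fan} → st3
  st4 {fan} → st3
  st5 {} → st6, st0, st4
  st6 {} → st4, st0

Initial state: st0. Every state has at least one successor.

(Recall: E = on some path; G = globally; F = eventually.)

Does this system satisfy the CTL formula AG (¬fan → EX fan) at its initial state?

States satisfying ¬fan → EX fan: {st0, st1, st2, st3, st4, st5, st6}.
States satisfying AG (¬fan → EX fan): {st0, st1, st2, st3, st4, st5, st6}.
Every state reachable from st0 satisfies ¬fan → EX fan.
st0 ∈ Sat(AG (¬fan → EX fan)).

Satisfied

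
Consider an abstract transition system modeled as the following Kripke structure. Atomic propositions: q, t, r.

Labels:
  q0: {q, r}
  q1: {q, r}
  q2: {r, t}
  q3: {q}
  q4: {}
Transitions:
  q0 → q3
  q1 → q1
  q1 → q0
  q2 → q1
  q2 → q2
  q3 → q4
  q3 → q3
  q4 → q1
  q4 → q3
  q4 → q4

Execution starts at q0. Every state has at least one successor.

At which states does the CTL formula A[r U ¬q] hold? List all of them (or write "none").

States satisfying r: {q0, q1, q2}.
States satisfying ¬q: {q2, q4}.
States satisfying A[r U ¬q]: {q2, q4}.

{q2, q4}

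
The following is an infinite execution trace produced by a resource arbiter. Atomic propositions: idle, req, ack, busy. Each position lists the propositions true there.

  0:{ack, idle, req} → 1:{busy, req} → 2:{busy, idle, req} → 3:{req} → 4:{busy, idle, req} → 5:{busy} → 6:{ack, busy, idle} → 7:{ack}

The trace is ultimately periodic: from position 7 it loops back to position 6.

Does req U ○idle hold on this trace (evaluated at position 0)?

Holds

Walking from position 0: ○idle first holds at position 1, and req holds at every earlier position along the way, so req U ○idle holds.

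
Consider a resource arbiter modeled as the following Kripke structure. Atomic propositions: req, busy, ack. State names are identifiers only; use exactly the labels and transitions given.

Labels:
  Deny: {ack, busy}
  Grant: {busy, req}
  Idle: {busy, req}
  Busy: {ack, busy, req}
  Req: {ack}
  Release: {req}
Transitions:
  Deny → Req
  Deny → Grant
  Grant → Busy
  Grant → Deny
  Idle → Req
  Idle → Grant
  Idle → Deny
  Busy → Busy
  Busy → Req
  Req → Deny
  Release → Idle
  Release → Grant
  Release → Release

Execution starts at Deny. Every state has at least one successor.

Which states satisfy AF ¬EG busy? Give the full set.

{Req, Release}

States satisfying ¬EG busy: {Req, Release}.
States satisfying AF ¬EG busy: {Req, Release}.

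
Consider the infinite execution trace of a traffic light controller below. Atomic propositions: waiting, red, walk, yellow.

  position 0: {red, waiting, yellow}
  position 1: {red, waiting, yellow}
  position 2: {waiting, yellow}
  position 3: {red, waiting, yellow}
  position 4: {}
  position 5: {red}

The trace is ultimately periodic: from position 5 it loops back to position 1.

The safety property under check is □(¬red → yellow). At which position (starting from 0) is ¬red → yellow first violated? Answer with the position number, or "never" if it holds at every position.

4

Check ¬red → yellow at each position in order: 0 ✓, 1 ✓, 2 ✓, 3 ✓.
At position 4 the labels are {}, so ¬red → yellow is false there. This is the first violation.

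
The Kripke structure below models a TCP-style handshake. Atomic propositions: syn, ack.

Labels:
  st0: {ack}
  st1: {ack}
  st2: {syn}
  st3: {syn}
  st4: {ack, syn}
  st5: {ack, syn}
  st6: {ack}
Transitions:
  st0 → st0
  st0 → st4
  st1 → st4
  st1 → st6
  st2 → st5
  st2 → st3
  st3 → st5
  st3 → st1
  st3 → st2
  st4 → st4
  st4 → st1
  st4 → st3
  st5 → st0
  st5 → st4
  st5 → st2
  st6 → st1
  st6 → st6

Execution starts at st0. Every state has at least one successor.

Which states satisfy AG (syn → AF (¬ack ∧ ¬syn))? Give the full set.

none

States satisfying syn → AF (¬ack ∧ ¬syn): {st0, st1, st6}.
States satisfying AG (syn → AF (¬ack ∧ ¬syn)): ∅.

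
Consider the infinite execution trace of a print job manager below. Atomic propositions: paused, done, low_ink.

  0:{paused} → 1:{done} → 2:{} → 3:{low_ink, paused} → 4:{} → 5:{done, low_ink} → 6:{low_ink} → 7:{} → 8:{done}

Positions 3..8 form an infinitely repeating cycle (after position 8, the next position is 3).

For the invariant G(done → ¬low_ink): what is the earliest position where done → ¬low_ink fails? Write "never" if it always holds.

5

Check done → ¬low_ink at each position in order: 0 ✓, 1 ✓, 2 ✓, 3 ✓, 4 ✓.
At position 5 the labels are {done, low_ink}, so done → ¬low_ink is false there. This is the first violation.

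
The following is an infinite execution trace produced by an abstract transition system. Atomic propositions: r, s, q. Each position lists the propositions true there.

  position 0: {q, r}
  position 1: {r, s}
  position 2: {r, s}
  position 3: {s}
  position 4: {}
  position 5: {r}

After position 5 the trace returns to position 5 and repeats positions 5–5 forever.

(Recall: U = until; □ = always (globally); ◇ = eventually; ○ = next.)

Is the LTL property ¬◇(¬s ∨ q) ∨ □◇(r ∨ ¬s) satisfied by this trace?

◇(r ∨ ¬s) holds at every position 0..5, and those are all positions ever visited, so □◇(r ∨ ¬s) holds.
At position 0: ¬◇(¬s ∨ q) is false; □◇(r ∨ ¬s) is true; so ¬◇(¬s ∨ q) ∨ □◇(r ∨ ¬s) is true.

Satisfied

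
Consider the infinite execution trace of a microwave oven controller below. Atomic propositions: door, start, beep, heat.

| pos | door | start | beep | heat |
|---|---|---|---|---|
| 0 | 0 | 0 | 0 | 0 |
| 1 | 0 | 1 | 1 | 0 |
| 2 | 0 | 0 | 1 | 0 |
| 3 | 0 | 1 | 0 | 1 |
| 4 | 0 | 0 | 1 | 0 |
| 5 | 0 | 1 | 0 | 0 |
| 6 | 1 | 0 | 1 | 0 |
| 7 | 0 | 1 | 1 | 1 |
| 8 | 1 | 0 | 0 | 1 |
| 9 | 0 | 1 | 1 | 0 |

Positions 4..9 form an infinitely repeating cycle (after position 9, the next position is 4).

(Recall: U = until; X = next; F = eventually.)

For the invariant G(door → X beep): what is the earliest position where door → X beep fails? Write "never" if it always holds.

never

door → X beep holds at every position 0..9, and those are all the positions the trace ever visits, so the invariant G(door → X beep) is never violated.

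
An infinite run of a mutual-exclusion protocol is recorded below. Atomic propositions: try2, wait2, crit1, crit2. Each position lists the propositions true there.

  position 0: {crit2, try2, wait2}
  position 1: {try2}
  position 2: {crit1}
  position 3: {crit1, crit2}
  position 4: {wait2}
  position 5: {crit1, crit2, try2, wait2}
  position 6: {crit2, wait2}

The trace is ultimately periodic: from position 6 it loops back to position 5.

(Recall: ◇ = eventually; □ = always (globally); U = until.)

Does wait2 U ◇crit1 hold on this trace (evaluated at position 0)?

Holds

Walking from position 0: ◇crit1 first holds at position 0, and wait2 holds at every earlier position along the way, so wait2 U ◇crit1 holds.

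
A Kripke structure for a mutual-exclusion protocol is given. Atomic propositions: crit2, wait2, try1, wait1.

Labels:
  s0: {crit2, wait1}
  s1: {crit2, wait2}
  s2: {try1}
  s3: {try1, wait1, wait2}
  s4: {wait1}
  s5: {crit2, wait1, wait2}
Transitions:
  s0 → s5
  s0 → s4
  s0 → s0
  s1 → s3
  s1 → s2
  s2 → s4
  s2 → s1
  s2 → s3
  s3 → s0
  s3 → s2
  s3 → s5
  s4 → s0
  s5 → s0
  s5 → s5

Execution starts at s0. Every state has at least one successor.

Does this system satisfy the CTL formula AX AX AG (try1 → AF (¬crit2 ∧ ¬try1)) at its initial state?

States satisfying AX AG (try1 → AF (¬crit2 ∧ ¬try1)): {s0, s4, s5}.
States satisfying AX AX AG (try1 → AF (¬crit2 ∧ ¬try1)): {s0, s4, s5}.
s0 ∈ Sat(AX AX AG (try1 → AF (¬crit2 ∧ ¬try1))).

Holds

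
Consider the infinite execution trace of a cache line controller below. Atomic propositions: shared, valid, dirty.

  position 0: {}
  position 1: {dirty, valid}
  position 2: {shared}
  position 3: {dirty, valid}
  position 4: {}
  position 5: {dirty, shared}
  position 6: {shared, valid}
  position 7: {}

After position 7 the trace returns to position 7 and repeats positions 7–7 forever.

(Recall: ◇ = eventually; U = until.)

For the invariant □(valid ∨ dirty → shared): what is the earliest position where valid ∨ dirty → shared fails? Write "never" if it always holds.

1

Check valid ∨ dirty → shared at each position in order: 0 ✓.
At position 1 the labels are {dirty, valid}, so valid ∨ dirty → shared is false there. This is the first violation.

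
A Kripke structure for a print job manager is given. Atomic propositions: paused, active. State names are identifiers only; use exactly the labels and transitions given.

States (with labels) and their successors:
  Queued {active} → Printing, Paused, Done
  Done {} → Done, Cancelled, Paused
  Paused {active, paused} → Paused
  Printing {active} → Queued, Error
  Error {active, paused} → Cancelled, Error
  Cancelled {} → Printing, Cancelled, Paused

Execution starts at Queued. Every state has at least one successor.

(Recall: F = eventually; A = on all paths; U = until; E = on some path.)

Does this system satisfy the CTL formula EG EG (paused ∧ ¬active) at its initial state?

States satisfying EG (paused ∧ ¬active): ∅.
States satisfying EG EG (paused ∧ ¬active): ∅.
No suitable path/successor from Queued witnesses the formula.
Queued ∉ Sat(EG EG (paused ∧ ¬active)).

Violated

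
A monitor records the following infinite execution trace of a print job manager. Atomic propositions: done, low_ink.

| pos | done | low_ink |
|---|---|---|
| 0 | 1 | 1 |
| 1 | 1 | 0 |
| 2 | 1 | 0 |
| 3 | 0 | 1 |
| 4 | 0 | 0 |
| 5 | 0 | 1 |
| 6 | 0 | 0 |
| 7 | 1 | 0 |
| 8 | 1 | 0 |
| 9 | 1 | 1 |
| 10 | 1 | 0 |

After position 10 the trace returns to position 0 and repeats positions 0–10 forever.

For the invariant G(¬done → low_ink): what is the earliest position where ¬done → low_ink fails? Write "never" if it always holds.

Check ¬done → low_ink at each position in order: 0 ✓, 1 ✓, 2 ✓, 3 ✓.
At position 4 the labels are {}, so ¬done → low_ink is false there. This is the first violation.

4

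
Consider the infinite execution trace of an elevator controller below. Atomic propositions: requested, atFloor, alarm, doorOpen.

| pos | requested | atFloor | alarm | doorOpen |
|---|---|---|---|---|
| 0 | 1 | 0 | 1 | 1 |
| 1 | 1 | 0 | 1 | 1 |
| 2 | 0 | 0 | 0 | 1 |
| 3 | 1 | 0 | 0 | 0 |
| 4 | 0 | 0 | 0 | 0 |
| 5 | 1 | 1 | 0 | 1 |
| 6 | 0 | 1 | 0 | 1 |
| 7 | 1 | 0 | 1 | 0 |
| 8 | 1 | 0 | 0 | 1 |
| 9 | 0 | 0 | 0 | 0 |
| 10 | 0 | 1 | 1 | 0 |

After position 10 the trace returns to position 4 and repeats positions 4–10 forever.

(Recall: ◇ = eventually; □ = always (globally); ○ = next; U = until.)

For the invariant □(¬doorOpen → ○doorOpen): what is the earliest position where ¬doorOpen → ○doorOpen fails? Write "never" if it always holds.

Check ¬doorOpen → ○doorOpen at each position in order: 0 ✓, 1 ✓, 2 ✓.
At position 3 the labels are {requested} and the next position 4 has {}, so ¬doorOpen → ○doorOpen is false there. This is the first violation.

3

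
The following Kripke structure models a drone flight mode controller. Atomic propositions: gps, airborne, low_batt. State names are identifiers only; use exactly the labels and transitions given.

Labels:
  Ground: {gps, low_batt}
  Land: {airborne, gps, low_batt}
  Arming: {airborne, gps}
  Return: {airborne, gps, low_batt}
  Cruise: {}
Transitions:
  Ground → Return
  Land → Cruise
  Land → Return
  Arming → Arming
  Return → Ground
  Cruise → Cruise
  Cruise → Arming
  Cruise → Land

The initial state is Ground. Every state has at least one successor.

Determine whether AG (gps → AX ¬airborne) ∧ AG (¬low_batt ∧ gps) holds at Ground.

No

States satisfying gps → AX ¬airborne: {Return, Cruise}.
States satisfying AG (gps → AX ¬airborne): ∅.
States satisfying ¬low_batt ∧ gps: {Arming}.
States satisfying AG (¬low_batt ∧ gps): {Arming}.
States satisfying AG (gps → AX ¬airborne) ∧ AG (¬low_batt ∧ gps): ∅.
Ground ∉ Sat(AG (gps → AX ¬airborne) ∧ AG (¬low_batt ∧ gps)).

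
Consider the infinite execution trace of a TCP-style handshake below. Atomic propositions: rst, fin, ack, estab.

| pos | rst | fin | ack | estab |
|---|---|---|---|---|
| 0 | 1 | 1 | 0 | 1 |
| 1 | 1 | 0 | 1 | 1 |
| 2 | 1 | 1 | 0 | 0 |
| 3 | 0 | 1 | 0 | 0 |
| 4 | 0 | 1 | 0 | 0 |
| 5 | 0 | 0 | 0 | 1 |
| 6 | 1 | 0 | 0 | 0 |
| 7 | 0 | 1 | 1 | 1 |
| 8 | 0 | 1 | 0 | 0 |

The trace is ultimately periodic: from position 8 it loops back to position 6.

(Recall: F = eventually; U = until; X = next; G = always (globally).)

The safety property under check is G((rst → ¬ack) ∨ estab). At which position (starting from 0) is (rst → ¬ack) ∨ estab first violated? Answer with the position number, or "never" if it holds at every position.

(rst → ¬ack) ∨ estab holds at every position 0..8, and those are all the positions the trace ever visits, so the invariant G((rst → ¬ack) ∨ estab) is never violated.

never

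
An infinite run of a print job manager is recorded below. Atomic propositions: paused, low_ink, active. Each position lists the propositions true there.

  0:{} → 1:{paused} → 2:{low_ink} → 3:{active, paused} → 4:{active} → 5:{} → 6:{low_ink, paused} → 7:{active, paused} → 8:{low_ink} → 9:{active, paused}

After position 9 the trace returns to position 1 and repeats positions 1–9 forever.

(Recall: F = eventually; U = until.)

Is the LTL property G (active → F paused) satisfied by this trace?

Satisfied

active → F paused holds at every position 0..9, and those are all positions ever visited, so G (active → F paused) holds.
Positions where active holds: 3, 4, 7, 9.
Check F paused at each: 3→ok, 4→ok, 7→ok, 9→ok.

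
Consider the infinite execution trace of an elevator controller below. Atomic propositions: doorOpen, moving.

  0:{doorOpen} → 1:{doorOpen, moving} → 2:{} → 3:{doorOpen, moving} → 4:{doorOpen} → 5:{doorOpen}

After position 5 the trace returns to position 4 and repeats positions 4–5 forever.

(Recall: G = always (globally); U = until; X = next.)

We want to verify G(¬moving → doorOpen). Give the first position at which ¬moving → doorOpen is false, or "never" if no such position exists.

2

Check ¬moving → doorOpen at each position in order: 0 ✓, 1 ✓.
At position 2 the labels are {}, so ¬moving → doorOpen is false there. This is the first violation.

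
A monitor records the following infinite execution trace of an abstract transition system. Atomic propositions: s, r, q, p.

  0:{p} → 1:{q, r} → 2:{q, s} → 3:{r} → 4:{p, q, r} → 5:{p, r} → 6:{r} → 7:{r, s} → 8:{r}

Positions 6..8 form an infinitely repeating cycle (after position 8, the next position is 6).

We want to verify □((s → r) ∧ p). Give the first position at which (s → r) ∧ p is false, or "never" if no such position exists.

Check (s → r) ∧ p at each position in order: 0 ✓.
At position 1 the labels are {q, r}, so (s → r) ∧ p is false there. This is the first violation.

1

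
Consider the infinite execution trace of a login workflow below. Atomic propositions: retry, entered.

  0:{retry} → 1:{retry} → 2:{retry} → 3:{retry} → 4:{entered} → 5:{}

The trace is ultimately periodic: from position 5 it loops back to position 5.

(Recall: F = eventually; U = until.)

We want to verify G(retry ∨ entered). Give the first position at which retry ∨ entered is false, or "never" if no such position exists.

Check retry ∨ entered at each position in order: 0 ✓, 1 ✓, 2 ✓, 3 ✓, 4 ✓.
At position 5 the labels are {}, so retry ∨ entered is false there. This is the first violation.

5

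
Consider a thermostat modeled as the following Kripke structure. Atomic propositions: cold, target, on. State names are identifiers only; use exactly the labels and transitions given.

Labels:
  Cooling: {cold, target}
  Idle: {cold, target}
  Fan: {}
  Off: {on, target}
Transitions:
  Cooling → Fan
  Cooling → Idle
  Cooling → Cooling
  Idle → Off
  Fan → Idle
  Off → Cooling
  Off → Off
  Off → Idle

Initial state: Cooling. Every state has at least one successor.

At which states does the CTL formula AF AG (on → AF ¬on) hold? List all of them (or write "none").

States satisfying AG (on → AF ¬on): ∅.
States satisfying AF AG (on → AF ¬on): ∅.

none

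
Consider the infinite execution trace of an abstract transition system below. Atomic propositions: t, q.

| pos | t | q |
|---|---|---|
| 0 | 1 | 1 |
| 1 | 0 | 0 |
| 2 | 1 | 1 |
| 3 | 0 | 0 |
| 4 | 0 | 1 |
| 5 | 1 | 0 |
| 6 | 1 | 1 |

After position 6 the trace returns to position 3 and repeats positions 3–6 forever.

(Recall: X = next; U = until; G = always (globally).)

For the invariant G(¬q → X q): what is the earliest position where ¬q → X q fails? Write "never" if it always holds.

¬q → X q holds at every position 0..6, and those are all the positions the trace ever visits, so the invariant G(¬q → X q) is never violated.

never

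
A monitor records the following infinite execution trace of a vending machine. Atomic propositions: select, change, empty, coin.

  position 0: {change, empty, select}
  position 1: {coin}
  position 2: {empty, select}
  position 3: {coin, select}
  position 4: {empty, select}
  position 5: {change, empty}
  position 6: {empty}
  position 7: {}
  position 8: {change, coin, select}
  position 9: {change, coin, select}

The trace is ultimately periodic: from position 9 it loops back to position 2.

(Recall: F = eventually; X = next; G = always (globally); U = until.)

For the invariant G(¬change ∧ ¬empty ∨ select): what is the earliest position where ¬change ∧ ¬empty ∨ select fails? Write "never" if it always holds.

Check ¬change ∧ ¬empty ∨ select at each position in order: 0 ✓, 1 ✓, 2 ✓, 3 ✓, 4 ✓.
At position 5 the labels are {change, empty}, so ¬change ∧ ¬empty ∨ select is false there. This is the first violation.

5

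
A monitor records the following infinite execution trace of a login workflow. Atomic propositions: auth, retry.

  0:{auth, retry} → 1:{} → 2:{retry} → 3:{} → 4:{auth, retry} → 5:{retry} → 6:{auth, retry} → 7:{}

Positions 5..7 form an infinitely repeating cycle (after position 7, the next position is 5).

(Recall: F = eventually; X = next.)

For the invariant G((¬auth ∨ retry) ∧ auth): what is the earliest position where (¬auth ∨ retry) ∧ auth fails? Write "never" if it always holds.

Check (¬auth ∨ retry) ∧ auth at each position in order: 0 ✓.
At position 1 the labels are {}, so (¬auth ∨ retry) ∧ auth is false there. This is the first violation.

1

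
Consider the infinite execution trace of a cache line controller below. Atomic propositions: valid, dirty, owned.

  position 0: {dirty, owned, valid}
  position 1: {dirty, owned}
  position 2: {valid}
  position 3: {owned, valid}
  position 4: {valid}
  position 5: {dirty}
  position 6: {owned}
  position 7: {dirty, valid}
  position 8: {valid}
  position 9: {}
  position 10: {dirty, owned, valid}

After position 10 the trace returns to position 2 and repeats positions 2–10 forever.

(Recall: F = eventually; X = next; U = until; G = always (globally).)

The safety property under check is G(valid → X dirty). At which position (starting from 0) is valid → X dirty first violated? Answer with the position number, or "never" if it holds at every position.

2

Check valid → X dirty at each position in order: 0 ✓, 1 ✓.
At position 2 the labels are {valid} and the next position 3 has {owned, valid}, so valid → X dirty is false there. This is the first violation.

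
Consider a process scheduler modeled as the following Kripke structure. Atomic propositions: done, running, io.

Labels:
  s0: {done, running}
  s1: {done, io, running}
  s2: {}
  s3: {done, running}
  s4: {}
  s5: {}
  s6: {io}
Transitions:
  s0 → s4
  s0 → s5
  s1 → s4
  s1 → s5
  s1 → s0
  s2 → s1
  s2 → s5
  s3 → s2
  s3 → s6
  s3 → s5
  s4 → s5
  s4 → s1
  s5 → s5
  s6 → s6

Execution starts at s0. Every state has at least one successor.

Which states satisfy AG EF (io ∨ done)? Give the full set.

States satisfying EF (io ∨ done): {s0, s1, s2, s3, s4, s6}.
States satisfying AG EF (io ∨ done): {s6}.

{s6}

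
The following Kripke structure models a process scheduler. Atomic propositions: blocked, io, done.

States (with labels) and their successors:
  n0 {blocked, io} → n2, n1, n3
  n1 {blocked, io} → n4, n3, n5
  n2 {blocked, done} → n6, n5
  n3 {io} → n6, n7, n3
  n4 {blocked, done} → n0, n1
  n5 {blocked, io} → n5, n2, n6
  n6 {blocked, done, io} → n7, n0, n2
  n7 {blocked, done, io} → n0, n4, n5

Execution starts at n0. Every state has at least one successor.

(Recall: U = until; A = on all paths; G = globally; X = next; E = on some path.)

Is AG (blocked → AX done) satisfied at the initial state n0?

Does not hold

States satisfying blocked → AX done: {n3}.
States satisfying AG (blocked → AX done): ∅.
n0 is reachable from n0 and violates blocked → AX done, so AG fails at n0.
n0 ∉ Sat(AG (blocked → AX done)).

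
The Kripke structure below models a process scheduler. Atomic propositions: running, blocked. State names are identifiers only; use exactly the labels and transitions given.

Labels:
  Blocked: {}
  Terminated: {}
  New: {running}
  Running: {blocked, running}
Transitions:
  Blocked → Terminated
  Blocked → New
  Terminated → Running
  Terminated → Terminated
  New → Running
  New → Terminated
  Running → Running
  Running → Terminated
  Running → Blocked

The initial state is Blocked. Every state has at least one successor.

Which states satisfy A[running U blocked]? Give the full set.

States satisfying running: {New, Running}.
States satisfying blocked: {Running}.
States satisfying A[running U blocked]: {Running}.

{Running}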